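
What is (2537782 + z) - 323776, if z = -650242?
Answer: 1563764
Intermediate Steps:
(2537782 + z) - 323776 = (2537782 - 650242) - 323776 = 1887540 - 323776 = 1563764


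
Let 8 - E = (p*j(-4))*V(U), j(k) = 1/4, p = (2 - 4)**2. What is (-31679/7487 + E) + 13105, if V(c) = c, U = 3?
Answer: 98122891/7487 ≈ 13106.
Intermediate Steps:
p = 4 (p = (-2)**2 = 4)
j(k) = 1/4 (j(k) = 1*(1/4) = 1/4)
E = 5 (E = 8 - 4*(1/4)*3 = 8 - 3 = 5)
(-31679/7487 + E) + 13105 = (-31679/7487 + 5) + 13105 = 5756/7487 + 13105 = 98122891/7487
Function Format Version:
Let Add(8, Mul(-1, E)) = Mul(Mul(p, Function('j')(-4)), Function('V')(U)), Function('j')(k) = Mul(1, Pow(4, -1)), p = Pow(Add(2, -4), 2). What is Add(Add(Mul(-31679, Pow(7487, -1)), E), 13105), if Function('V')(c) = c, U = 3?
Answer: Rational(98122891, 7487) ≈ 13106.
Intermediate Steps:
p = 4 (p = Pow(-2, 2) = 4)
Function('j')(k) = Rational(1, 4) (Function('j')(k) = Mul(1, Rational(1, 4)) = Rational(1, 4))
E = 5 (E = Add(8, Mul(-1, Mul(Mul(4, Rational(1, 4)), 3))) = Add(8, Mul(-1, Mul(1, 3))) = Add(8, Mul(-1, 3)) = Add(8, -3) = 5)
Add(Add(Mul(-31679, Pow(7487, -1)), E), 13105) = Add(Add(Mul(-31679, Pow(7487, -1)), 5), 13105) = Add(Add(Mul(-31679, Rational(1, 7487)), 5), 13105) = Add(Add(Rational(-31679, 7487), 5), 13105) = Add(Rational(5756, 7487), 13105) = Rational(98122891, 7487)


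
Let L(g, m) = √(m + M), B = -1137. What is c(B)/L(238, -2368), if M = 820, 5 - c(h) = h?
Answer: -571*I*√43/129 ≈ -29.026*I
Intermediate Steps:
c(h) = 5 - h
L(g, m) = √(820 + m) (L(g, m) = √(m + 820) = √(820 + m))
c(B)/L(238, -2368) = (5 - 1*(-1137))/(√(820 - 2368)) = (5 + 1137)/(√(-1548)) = 1142/((6*I*√43)) = 1142*(-I*√43/258) = -571*I*√43/129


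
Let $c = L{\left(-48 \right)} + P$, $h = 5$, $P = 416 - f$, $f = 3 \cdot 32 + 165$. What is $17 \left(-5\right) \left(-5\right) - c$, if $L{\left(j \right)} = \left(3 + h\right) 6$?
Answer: $222$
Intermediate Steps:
$f = 261$ ($f = 96 + 165 = 261$)
$P = 155$ ($P = 416 - 261 = 155$)
$L{\left(j \right)} = 48$ ($L{\left(j \right)} = \left(3 + 5\right) 6 = 8 \cdot 6 = 48$)
$c = 203$ ($c = 48 + 155 = 203$)
$17 \left(-5\right) \left(-5\right) - c = 17 \left(-5\right) \left(-5\right) - 203 = \left(-85\right) \left(-5\right) - 203 = 425 - 203 = 222$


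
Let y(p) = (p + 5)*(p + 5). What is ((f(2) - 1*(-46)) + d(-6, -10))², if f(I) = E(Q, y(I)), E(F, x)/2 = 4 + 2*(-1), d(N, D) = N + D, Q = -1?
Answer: 1156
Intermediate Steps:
d(N, D) = D + N
y(p) = (5 + p)² (y(p) = (5 + p)*(5 + p) = (5 + p)²)
E(F, x) = 4 (E(F, x) = 2*(4 + 2*(-1)) = 2*(4 - 2) = 2*2 = 4)
f(I) = 4
((f(2) - 1*(-46)) + d(-6, -10))² = ((4 - 1*(-46)) + (-10 - 6))² = ((4 + 46) - 16)² = (50 - 16)² = 34² = 1156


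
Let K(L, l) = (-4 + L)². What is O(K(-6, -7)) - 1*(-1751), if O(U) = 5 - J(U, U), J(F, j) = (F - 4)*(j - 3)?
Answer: -7556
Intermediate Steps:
J(F, j) = (-4 + F)*(-3 + j)
O(U) = -7 - U² + 7*U (O(U) = 5 - (12 - 4*U - 3*U + U*U) = 5 - (12 - 4*U - 3*U + U²) = 5 - (12 + U² - 7*U) = 5 + (-12 - U² + 7*U) = -7 - U² + 7*U)
O(K(-6, -7)) - 1*(-1751) = (-7 - ((-4 - 6)²)² + 7*(-4 - 6)²) - 1*(-1751) = (-7 - ((-10)²)² + 7*(-10)²) + 1751 = (-7 - 1*100² + 7*100) + 1751 = (-7 - 1*10000 + 700) + 1751 = (-7 - 10000 + 700) + 1751 = -9307 + 1751 = -7556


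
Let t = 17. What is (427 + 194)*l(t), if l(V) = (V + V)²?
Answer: 717876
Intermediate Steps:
l(V) = 4*V² (l(V) = (2*V)² = 4*V²)
(427 + 194)*l(t) = (427 + 194)*(4*17²) = 621*(4*289) = 621*1156 = 717876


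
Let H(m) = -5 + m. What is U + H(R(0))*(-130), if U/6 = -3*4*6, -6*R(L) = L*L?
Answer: 218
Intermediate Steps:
R(L) = -L²/6 (R(L) = -L*L/6 = -L²/6)
U = -432 (U = 6*(-3*4*6) = 6*(-12*6) = 6*(-72) = -432)
U + H(R(0))*(-130) = -432 + (-5 - ⅙*0²)*(-130) = -432 + (-5 - ⅙*0)*(-130) = -432 + (-5 + 0)*(-130) = -432 - 5*(-130) = -432 + 650 = 218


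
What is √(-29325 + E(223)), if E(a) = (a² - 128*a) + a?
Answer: I*√7917 ≈ 88.978*I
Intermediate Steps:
E(a) = a² - 127*a
√(-29325 + E(223)) = √(-29325 + 223*(-127 + 223)) = √(-29325 + 223*96) = √(-29325 + 21408) = √(-7917) = I*√7917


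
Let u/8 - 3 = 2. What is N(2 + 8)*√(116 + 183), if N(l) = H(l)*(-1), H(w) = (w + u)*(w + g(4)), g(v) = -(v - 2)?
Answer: -400*√299 ≈ -6916.6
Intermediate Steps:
u = 40 (u = 24 + 8*2 = 24 + 16 = 40)
g(v) = 2 - v (g(v) = -(-2 + v) = 2 - v)
H(w) = (-2 + w)*(40 + w) (H(w) = (w + 40)*(w + (2 - 1*4)) = (40 + w)*(w + (2 - 4)) = (40 + w)*(w - 2) = (40 + w)*(-2 + w) = (-2 + w)*(40 + w))
N(l) = 80 - l² - 38*l (N(l) = (-80 + l² + 38*l)*(-1) = 80 - l² - 38*l)
N(2 + 8)*√(116 + 183) = (80 - (2 + 8)² - 38*(2 + 8))*√(116 + 183) = (80 - 1*10² - 38*10)*√299 = (80 - 1*100 - 380)*√299 = (80 - 100 - 380)*√299 = -400*√299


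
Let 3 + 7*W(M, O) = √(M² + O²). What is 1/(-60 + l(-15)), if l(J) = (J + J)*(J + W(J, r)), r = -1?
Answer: 47/18450 + √226/36900 ≈ 0.0029548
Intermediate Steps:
W(M, O) = -3/7 + √(M² + O²)/7
l(J) = 2*J*(-3/7 + J + √(1 + J²)/7) (l(J) = (J + J)*(J + (-3/7 + √(J² + (-1)²)/7)) = (2*J)*(J + (-3/7 + √(J² + 1)/7)) = (2*J)*(J + (-3/7 + √(1 + J²)/7)) = (2*J)*(-3/7 + J + √(1 + J²)/7) = 2*J*(-3/7 + J + √(1 + J²)/7))
1/(-60 + l(-15)) = 1/(-60 + (2/7)*(-15)*(-3 + √(1 + (-15)²) + 7*(-15))) = 1/(-60 + (2/7)*(-15)*(-3 + √(1 + 225) - 105)) = 1/(-60 + (2/7)*(-15)*(-3 + √226 - 105)) = 1/(-60 + (2/7)*(-15)*(-108 + √226)) = 1/(-60 + (3240/7 - 30*√226/7)) = 1/(2820/7 - 30*√226/7)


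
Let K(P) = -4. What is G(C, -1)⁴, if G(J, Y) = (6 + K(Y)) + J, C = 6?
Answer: 4096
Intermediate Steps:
G(J, Y) = 2 + J (G(J, Y) = (6 - 4) + J = 2 + J)
G(C, -1)⁴ = (2 + 6)⁴ = 8⁴ = 4096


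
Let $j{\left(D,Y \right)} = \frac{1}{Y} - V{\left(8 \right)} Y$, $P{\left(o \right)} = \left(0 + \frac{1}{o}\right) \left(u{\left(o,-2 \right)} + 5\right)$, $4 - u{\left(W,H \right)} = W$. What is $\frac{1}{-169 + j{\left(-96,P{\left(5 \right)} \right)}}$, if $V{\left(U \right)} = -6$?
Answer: $- \frac{20}{3259} \approx -0.0061368$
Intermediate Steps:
$u{\left(W,H \right)} = 4 - W$
$P{\left(o \right)} = \frac{9 - o}{o}$ ($P{\left(o \right)} = \left(0 + \frac{1}{o}\right) \left(\left(4 - o\right) + 5\right) = \frac{9 - o}{o}$)
$j{\left(D,Y \right)} = \frac{1}{Y} + 6 Y$ ($j{\left(D,Y \right)} = \frac{1}{Y} - - 6 Y = \frac{1}{Y} + 6 Y$)
$\frac{1}{-169 + j{\left(-96,P{\left(5 \right)} \right)}} = \frac{1}{-169 + \left(\frac{1}{\frac{1}{5} \left(9 - 5\right)} + 6 \frac{9 - 5}{5}\right)} = \frac{1}{-169 + \left(\frac{1}{\frac{1}{5} \cdot 4} + 6 \cdot \frac{1}{5} \cdot 4\right)} = \frac{1}{-169 + \left(\frac{1}{\frac{4}{5}} + 6 \cdot \frac{4}{5}\right)} = \frac{1}{-169 + \left(\frac{5}{4} + \frac{24}{5}\right)} = \frac{1}{-169 + \frac{121}{20}} = \frac{1}{- \frac{3259}{20}} = - \frac{20}{3259}$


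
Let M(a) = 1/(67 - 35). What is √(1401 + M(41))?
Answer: √89666/8 ≈ 37.430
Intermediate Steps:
M(a) = 1/32
√(1401 + M(41)) = √(1401 + 1/32) = √(44833/32) = √89666/8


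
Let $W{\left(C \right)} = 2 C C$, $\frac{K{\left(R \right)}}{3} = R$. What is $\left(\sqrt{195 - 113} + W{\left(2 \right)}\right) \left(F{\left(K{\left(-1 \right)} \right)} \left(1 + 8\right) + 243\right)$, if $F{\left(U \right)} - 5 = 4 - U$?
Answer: $2808 + 351 \sqrt{82} \approx 5986.4$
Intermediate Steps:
$K{\left(R \right)} = 3 R$
$F{\left(U \right)} = 9 - U$ ($F{\left(U \right)} = 5 - \left(-4 + U\right) = 9 - U$)
$W{\left(C \right)} = 2 C^{2}$
$\left(\sqrt{195 - 113} + W{\left(2 \right)}\right) \left(F{\left(K{\left(-1 \right)} \right)} \left(1 + 8\right) + 243\right) = \left(\sqrt{195 - 113} + 2 \cdot 2^{2}\right) \left(\left(9 - 3 \left(-1\right)\right) \left(1 + 8\right) + 243\right) = \left(\sqrt{82} + 2 \cdot 4\right) \left(\left(9 - -3\right) 9 + 243\right) = \left(\sqrt{82} + 8\right) \left(\left(9 + 3\right) 9 + 243\right) = \left(8 + \sqrt{82}\right) \left(12 \cdot 9 + 243\right) = \left(8 + \sqrt{82}\right) \left(108 + 243\right) = \left(8 + \sqrt{82}\right) 351 = 2808 + 351 \sqrt{82}$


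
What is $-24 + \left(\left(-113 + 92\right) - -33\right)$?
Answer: $-12$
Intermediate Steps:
$-24 + \left(\left(-113 + 92\right) - -33\right) = -24 + \left(-21 + 33\right) = -24 + 12 = -12$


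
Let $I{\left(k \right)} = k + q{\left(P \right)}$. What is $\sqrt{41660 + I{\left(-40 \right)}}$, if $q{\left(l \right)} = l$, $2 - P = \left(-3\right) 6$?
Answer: $2 \sqrt{10410} \approx 204.06$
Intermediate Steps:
$P = 20$ ($P = 2 - \left(-3\right) 6 = 2 - -18 = 2 + 18 = 20$)
$I{\left(k \right)} = 20 + k$ ($I{\left(k \right)} = k + 20 = 20 + k$)
$\sqrt{41660 + I{\left(-40 \right)}} = \sqrt{41660 + \left(20 - 40\right)} = \sqrt{41660 - 20} = \sqrt{41640} = 2 \sqrt{10410}$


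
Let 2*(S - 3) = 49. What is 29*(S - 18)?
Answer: 551/2 ≈ 275.50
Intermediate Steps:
S = 55/2 (S = 3 + (1/2)*49 = 3 + 49/2 = 55/2 ≈ 27.500)
29*(S - 18) = 29*(55/2 - 18) = 29*(19/2) = 551/2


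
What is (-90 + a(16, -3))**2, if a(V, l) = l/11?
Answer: 986049/121 ≈ 8149.2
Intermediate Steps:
a(V, l) = l/11 (a(V, l) = l*(1/11) = l/11)
(-90 + a(16, -3))**2 = (-90 + (1/11)*(-3))**2 = (-90 - 3/11)**2 = (-993/11)**2 = 986049/121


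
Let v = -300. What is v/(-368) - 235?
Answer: -21545/92 ≈ -234.18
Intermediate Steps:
v/(-368) - 235 = -300/(-368) - 235 = -1/368*(-300) - 235 = 75/92 - 235 = -21545/92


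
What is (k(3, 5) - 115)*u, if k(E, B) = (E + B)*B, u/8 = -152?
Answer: 91200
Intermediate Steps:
u = -1216 (u = 8*(-152) = -1216)
k(E, B) = B*(B + E) (k(E, B) = (B + E)*B = B*(B + E))
(k(3, 5) - 115)*u = (5*(5 + 3) - 115)*(-1216) = (5*8 - 115)*(-1216) = (40 - 115)*(-1216) = -75*(-1216) = 91200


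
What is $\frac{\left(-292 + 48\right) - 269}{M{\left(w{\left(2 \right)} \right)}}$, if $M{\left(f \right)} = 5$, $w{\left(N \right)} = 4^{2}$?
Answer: $- \frac{513}{5} \approx -102.6$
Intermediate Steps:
$w{\left(N \right)} = 16$
$\frac{\left(-292 + 48\right) - 269}{M{\left(w{\left(2 \right)} \right)}} = \frac{\left(-292 + 48\right) - 269}{5} = \left(-244 - 269\right) \frac{1}{5} = \left(-513\right) \frac{1}{5} = - \frac{513}{5}$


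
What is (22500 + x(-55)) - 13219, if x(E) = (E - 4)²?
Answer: 12762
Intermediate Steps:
x(E) = (-4 + E)²
(22500 + x(-55)) - 13219 = (22500 + (-4 - 55)²) - 13219 = (22500 + (-59)²) - 13219 = (22500 + 3481) - 13219 = 25981 - 13219 = 12762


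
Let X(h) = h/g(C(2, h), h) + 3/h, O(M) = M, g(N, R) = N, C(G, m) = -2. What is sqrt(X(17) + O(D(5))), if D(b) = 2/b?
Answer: I*sqrt(228990)/170 ≈ 2.8149*I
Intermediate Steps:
X(h) = 3/h - h/2 (X(h) = h/(-2) + 3/h = h*(-1/2) + 3/h = -h/2 + 3/h = 3/h - h/2)
sqrt(X(17) + O(D(5))) = sqrt((3/17 - 1/2*17) + 2/5) = sqrt((3*(1/17) - 17/2) + 2*(1/5)) = sqrt((3/17 - 17/2) + 2/5) = sqrt(-283/34 + 2/5) = sqrt(-1347/170) = I*sqrt(228990)/170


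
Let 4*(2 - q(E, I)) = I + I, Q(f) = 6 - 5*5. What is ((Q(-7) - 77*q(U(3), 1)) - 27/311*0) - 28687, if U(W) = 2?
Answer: -57643/2 ≈ -28822.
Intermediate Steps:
Q(f) = -19 (Q(f) = 6 - 25 = -19)
q(E, I) = 2 - I/2 (q(E, I) = 2 - (I + I)/4 = 2 - I/2)
((Q(-7) - 77*q(U(3), 1)) - 27/311*0) - 28687 = ((-19 - 77*(2 - ½*1)) - 27/311*0) - 28687 = ((-19 - 77*(2 - ½)) - 27*1/311*0) - 28687 = ((-19 - 77*3/2) - 27/311*0) - 28687 = ((-19 - 231/2) + 0) - 28687 = (-269/2 + 0) - 28687 = -269/2 - 28687 = -57643/2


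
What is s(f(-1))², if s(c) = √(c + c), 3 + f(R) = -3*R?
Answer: 0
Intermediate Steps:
f(R) = -3 - 3*R
s(c) = √2*√c (s(c) = √(2*c) = √2*√c)
s(f(-1))² = (√2*√(-3 - 3*(-1)))² = (√2*√(-3 + 3))² = (√2*√0)² = (√2*0)² = 0² = 0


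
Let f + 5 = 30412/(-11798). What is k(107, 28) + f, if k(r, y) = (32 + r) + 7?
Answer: 816553/5899 ≈ 138.42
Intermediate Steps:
k(r, y) = 39 + r
f = -44701/5899 (f = -5 + 30412/(-11798) = -5 + 30412*(-1/11798) = -5 - 15206/5899 = -44701/5899 ≈ -7.5777)
k(107, 28) + f = (39 + 107) - 44701/5899 = 146 - 44701/5899 = 816553/5899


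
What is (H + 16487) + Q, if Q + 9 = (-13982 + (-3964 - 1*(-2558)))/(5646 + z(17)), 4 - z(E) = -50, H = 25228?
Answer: 59427203/1425 ≈ 41703.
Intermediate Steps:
z(E) = 54 (z(E) = 4 - 1*(-50) = 4 + 50 = 54)
Q = -16672/1425 (Q = -9 + (-13982 + (-3964 - 1*(-2558)))/(5646 + 54) = -9 + (-13982 + (-3964 + 2558))/5700 = -9 + (-13982 - 1406)*(1/5700) = -9 - 15388*1/5700 = -9 - 3847/1425 = -16672/1425 ≈ -11.700)
(H + 16487) + Q = (25228 + 16487) - 16672/1425 = 41715 - 16672/1425 = 59427203/1425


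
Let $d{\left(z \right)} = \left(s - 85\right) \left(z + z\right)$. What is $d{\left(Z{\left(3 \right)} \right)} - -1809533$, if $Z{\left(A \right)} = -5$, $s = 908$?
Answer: $1801303$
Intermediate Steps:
$d{\left(z \right)} = 1646 z$ ($d{\left(z \right)} = \left(908 - 85\right) \left(z + z\right) = 823 \cdot 2 z = 1646 z$)
$d{\left(Z{\left(3 \right)} \right)} - -1809533 = 1646 \left(-5\right) - -1809533 = -8230 + 1809533 = 1801303$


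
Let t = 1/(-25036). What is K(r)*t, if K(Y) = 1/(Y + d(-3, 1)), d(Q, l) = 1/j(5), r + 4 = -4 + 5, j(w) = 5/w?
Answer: 1/50072 ≈ 1.9971e-5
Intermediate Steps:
t = -1/25036 ≈ -3.9943e-5
r = -3 (r = -4 + (-4 + 5) = -4 + 1 = -3)
d(Q, l) = 1 (d(Q, l) = 1/(5/5) = 1/(5*(⅕)) = 1/1 = 1)
K(Y) = 1/(1 + Y) (K(Y) = 1/(Y + 1) = 1/(1 + Y))
K(r)*t = -1/25036/(1 - 3) = -1/25036/(-2) = -½*(-1/25036) = 1/50072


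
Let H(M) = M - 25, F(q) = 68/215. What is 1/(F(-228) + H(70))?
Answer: 215/9743 ≈ 0.022067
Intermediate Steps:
F(q) = 68/215 (F(q) = 68*(1/215) = 68/215)
H(M) = -25 + M
1/(F(-228) + H(70)) = 1/(68/215 + (-25 + 70)) = 1/(68/215 + 45) = 1/(9743/215) = 215/9743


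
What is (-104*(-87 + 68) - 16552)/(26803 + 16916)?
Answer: -14576/43719 ≈ -0.33340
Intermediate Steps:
(-104*(-87 + 68) - 16552)/(26803 + 16916) = (-104*(-19) - 16552)/43719 = (1976 - 16552)*(1/43719) = -14576*1/43719 = -14576/43719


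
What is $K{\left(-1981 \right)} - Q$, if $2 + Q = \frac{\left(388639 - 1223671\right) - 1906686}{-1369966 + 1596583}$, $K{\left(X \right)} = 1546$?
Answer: $\frac{117848278}{75539} \approx 1560.1$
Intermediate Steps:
$Q = - \frac{1064984}{75539}$ ($Q = -2 + \frac{\left(388639 - 1223671\right) - 1906686}{-1369966 + 1596583} = -2 + \frac{-835032 - 1906686}{226617} = -2 - \frac{913906}{75539} = - \frac{1064984}{75539} \approx -14.098$)
$K{\left(-1981 \right)} - Q = 1546 - - \frac{1064984}{75539} = 1546 + \frac{1064984}{75539} = \frac{117848278}{75539}$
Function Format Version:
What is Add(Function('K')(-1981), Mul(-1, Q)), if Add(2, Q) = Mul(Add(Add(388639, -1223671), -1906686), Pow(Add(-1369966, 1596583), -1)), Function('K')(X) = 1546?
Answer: Rational(117848278, 75539) ≈ 1560.1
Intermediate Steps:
Q = Rational(-1064984, 75539) (Q = Add(-2, Mul(Add(Add(388639, -1223671), -1906686), Pow(Add(-1369966, 1596583), -1))) = Add(-2, Mul(Add(-835032, -1906686), Pow(226617, -1))) = Add(-2, Mul(-2741718, Rational(1, 226617))) = Add(-2, Rational(-913906, 75539)) = Rational(-1064984, 75539) ≈ -14.098)
Add(Function('K')(-1981), Mul(-1, Q)) = Add(1546, Mul(-1, Rational(-1064984, 75539))) = Add(1546, Rational(1064984, 75539)) = Rational(117848278, 75539)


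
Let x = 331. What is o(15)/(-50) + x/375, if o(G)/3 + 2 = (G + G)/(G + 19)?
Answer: 12109/12750 ≈ 0.94973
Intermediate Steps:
o(G) = -6 + 6*G/(19 + G) (o(G) = -6 + 3*((G + G)/(G + 19)) = -6 + 3*((2*G)/(19 + G)) = -6 + 3*(2*G/(19 + G)) = -6 + 6*G/(19 + G))
o(15)/(-50) + x/375 = -114/(19 + 15)/(-50) + 331/375 = -114/34*(-1/50) + 331*(1/375) = -114*1/34*(-1/50) + 331/375 = -57/17*(-1/50) + 331/375 = 57/850 + 331/375 = 12109/12750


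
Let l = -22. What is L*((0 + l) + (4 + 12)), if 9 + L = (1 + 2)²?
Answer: 0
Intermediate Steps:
L = 0 (L = -9 + (1 + 2)² = -9 + 3² = -9 + 9 = 0)
L*((0 + l) + (4 + 12)) = 0*((0 - 22) + (4 + 12)) = 0*(-22 + 16) = 0*(-6) = 0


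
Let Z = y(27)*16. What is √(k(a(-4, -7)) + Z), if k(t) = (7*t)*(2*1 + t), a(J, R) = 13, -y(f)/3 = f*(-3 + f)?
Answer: I*√29739 ≈ 172.45*I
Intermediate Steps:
y(f) = -3*f*(-3 + f)
Z = -31104 (Z = (3*27*(3 - 1*27))*16 = (3*27*(3 - 27))*16 = (3*27*(-24))*16 = -1944*16 = -31104)
k(t) = 7*t*(2 + t) (k(t) = (7*t)*(2 + t) = 7*t*(2 + t))
√(k(a(-4, -7)) + Z) = √(7*13*(2 + 13) - 31104) = √(7*13*15 - 31104) = √(1365 - 31104) = √(-29739) = I*√29739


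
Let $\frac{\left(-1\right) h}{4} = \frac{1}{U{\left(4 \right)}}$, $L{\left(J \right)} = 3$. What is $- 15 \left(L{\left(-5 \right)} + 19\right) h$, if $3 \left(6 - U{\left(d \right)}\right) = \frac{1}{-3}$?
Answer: $216$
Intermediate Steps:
$U{\left(d \right)} = \frac{55}{9}$ ($U{\left(d \right)} = 6 - \frac{1}{3 \left(-3\right)} = 6 - - \frac{1}{9} = 6 + \frac{1}{9} = \frac{55}{9}$)
$h = - \frac{36}{55}$ ($h = - \frac{4}{\frac{55}{9}} = \left(-4\right) \frac{9}{55} = - \frac{36}{55} \approx -0.65455$)
$- 15 \left(L{\left(-5 \right)} + 19\right) h = - 15 \left(3 + 19\right) \left(- \frac{36}{55}\right) = \left(-15\right) 22 \left(- \frac{36}{55}\right) = \left(-330\right) \left(- \frac{36}{55}\right) = 216$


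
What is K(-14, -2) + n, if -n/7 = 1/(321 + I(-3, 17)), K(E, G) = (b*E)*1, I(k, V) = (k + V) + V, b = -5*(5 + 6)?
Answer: 271033/352 ≈ 769.98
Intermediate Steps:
b = -55 (b = -5*11 = -55)
I(k, V) = k + 2*V (I(k, V) = (V + k) + V = k + 2*V)
K(E, G) = -55*E (K(E, G) = -55*E*1 = -55*E)
n = -7/352 (n = -7/(321 + (-3 + 2*17)) = -7/(321 + (-3 + 34)) = -7/(321 + 31) = -7/352 ≈ -0.019886)
K(-14, -2) + n = -55*(-14) - 7/352 = 770 - 7/352 = 271033/352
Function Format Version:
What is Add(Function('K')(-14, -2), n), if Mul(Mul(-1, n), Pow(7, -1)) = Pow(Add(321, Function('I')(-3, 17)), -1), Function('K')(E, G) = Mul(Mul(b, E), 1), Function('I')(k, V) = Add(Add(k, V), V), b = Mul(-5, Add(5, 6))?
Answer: Rational(271033, 352) ≈ 769.98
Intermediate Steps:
b = -55 (b = Mul(-5, 11) = -55)
Function('I')(k, V) = Add(k, Mul(2, V)) (Function('I')(k, V) = Add(Add(V, k), V) = Add(k, Mul(2, V)))
Function('K')(E, G) = Mul(-55, E) (Function('K')(E, G) = Mul(Mul(-55, E), 1) = Mul(-55, E))
n = Rational(-7, 352) (n = Mul(-7, Pow(Add(321, Add(-3, Mul(2, 17))), -1)) = Mul(-7, Pow(Add(321, Add(-3, 34)), -1)) = Mul(-7, Pow(Add(321, 31), -1)) = Mul(-7, Pow(352, -1)) = Mul(-7, Rational(1, 352)) = Rational(-7, 352) ≈ -0.019886)
Add(Function('K')(-14, -2), n) = Add(Mul(-55, -14), Rational(-7, 352)) = Add(770, Rational(-7, 352)) = Rational(271033, 352)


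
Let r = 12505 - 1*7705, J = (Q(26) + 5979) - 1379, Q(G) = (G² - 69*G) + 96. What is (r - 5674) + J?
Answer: 2704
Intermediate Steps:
Q(G) = 96 + G² - 69*G
J = 3578 (J = ((96 + 26² - 69*26) + 5979) - 1379 = ((96 + 676 - 1794) + 5979) - 1379 = (-1022 + 5979) - 1379 = 4957 - 1379 = 3578)
r = 4800 (r = 12505 - 7705 = 4800)
(r - 5674) + J = (4800 - 5674) + 3578 = -874 + 3578 = 2704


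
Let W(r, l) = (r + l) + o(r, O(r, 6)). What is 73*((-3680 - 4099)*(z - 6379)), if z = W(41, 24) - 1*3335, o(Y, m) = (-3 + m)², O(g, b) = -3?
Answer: 5458905471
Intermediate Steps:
W(r, l) = 36 + l + r (W(r, l) = (r + l) + (-3 - 3)² = (l + r) + (-6)² = (l + r) + 36 = 36 + l + r)
z = -3234 (z = (36 + 24 + 41) - 1*3335 = 101 - 3335 = -3234)
73*((-3680 - 4099)*(z - 6379)) = 73*((-3680 - 4099)*(-3234 - 6379)) = 73*(-7779*(-9613)) = 73*74779527 = 5458905471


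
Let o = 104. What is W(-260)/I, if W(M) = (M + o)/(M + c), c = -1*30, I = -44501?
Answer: -78/6452645 ≈ -1.2088e-5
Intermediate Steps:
c = -30
W(M) = (104 + M)/(-30 + M) (W(M) = (M + 104)/(M - 30) = (104 + M)/(-30 + M))
W(-260)/I = ((104 - 260)/(-30 - 260))/(-44501) = (-156/(-290))*(-1/44501) = -1/290*(-156)*(-1/44501) = (78/145)*(-1/44501) = -78/6452645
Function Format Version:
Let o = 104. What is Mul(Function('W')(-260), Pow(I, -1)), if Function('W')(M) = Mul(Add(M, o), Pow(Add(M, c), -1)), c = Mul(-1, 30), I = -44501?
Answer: Rational(-78, 6452645) ≈ -1.2088e-5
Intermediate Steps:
c = -30
Function('W')(M) = Mul(Pow(Add(-30, M), -1), Add(104, M)) (Function('W')(M) = Mul(Add(M, 104), Pow(Add(M, -30), -1)) = Mul(Add(104, M), Pow(Add(-30, M), -1)) = Mul(Pow(Add(-30, M), -1), Add(104, M)))
Mul(Function('W')(-260), Pow(I, -1)) = Mul(Mul(Pow(Add(-30, -260), -1), Add(104, -260)), Pow(-44501, -1)) = Mul(Mul(Pow(-290, -1), -156), Rational(-1, 44501)) = Mul(Mul(Rational(-1, 290), -156), Rational(-1, 44501)) = Mul(Rational(78, 145), Rational(-1, 44501)) = Rational(-78, 6452645)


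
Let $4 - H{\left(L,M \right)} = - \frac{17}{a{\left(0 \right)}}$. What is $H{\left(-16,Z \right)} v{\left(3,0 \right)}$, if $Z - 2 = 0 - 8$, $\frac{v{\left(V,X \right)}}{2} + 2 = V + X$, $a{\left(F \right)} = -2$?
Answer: $-9$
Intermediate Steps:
$v{\left(V,X \right)} = -4 + 2 V + 2 X$ ($v{\left(V,X \right)} = -4 + 2 \left(V + X\right) = -4 + \left(2 V + 2 X\right) = -4 + 2 V + 2 X$)
$Z = -6$ ($Z = 2 + \left(0 - 8\right) = 2 - 8 = -6$)
$H{\left(L,M \right)} = - \frac{9}{2}$ ($H{\left(L,M \right)} = 4 - - \frac{17}{-2} = 4 - \left(-17\right) \left(- \frac{1}{2}\right) = 4 - \frac{17}{2} = - \frac{9}{2}$)
$H{\left(-16,Z \right)} v{\left(3,0 \right)} = - \frac{9 \left(-4 + 2 \cdot 3 + 2 \cdot 0\right)}{2} = - \frac{9 \left(-4 + 6 + 0\right)}{2} = \left(- \frac{9}{2}\right) 2 = -9$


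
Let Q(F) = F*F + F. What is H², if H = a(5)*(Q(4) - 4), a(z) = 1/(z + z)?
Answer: 64/25 ≈ 2.5600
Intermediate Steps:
a(z) = 1/(2*z)
Q(F) = F + F² (Q(F) = F² + F = F + F²)
H = 8/5 (H = ((½)/5)*(4*(1 + 4) - 4) = ((½)*(⅕))*(4*5 - 4) = (20 - 4)/10 = (⅒)*16 = 8/5 ≈ 1.6000)
H² = (8/5)² = 64/25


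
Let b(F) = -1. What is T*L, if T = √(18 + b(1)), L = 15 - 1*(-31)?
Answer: 46*√17 ≈ 189.66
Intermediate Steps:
L = 46 (L = 15 + 31 = 46)
T = √17 (T = √(18 - 1) = √17 ≈ 4.1231)
T*L = √17*46 = 46*√17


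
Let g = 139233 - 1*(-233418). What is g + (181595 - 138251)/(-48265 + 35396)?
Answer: 4795602375/12869 ≈ 3.7265e+5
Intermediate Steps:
g = 372651 (g = 139233 + 233418 = 372651)
g + (181595 - 138251)/(-48265 + 35396) = 372651 + (181595 - 138251)/(-48265 + 35396) = 372651 + 43344/(-12869) = 372651 + 43344*(-1/12869) = 372651 - 43344/12869 = 4795602375/12869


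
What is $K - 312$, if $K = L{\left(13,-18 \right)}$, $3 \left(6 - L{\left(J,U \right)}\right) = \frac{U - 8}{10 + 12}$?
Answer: $- \frac{10085}{33} \approx -305.61$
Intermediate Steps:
$L{\left(J,U \right)} = \frac{202}{33} - \frac{U}{66}$ ($L{\left(J,U \right)} = 6 - \frac{\left(U - 8\right) \frac{1}{10 + 12}}{3} = 6 - \frac{\left(-8 + U\right) \frac{1}{22}}{3} = 6 - \frac{- \frac{4}{11} + \frac{U}{22}}{3} = 6 - \left(- \frac{4}{33} + \frac{U}{66}\right) = \frac{202}{33} - \frac{U}{66}$)
$K = \frac{211}{33}$ ($K = \frac{202}{33} - - \frac{3}{11} = \frac{202}{33} + \frac{3}{11} = \frac{211}{33} \approx 6.3939$)
$K - 312 = \frac{211}{33} - 312 = - \frac{10085}{33}$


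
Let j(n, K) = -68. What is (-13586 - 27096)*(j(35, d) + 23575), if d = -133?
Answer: -956311774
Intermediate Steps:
(-13586 - 27096)*(j(35, d) + 23575) = (-13586 - 27096)*(-68 + 23575) = -40682*23507 = -956311774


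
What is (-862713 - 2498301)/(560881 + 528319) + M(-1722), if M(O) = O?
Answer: -939481707/544600 ≈ -1725.1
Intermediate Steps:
(-862713 - 2498301)/(560881 + 528319) + M(-1722) = (-862713 - 2498301)/(560881 + 528319) - 1722 = -3361014/1089200 - 1722 = -3361014*1/1089200 - 1722 = -1680507/544600 - 1722 = -939481707/544600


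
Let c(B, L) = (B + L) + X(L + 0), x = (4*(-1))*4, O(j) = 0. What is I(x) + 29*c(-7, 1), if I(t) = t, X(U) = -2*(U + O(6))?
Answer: -248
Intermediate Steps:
x = -16 (x = -4*4 = -16)
X(U) = -2*U (X(U) = -2*(U + 0) = -2*U)
c(B, L) = B - L (c(B, L) = (B + L) - 2*(L + 0) = (B + L) - 2*L = B - L)
I(x) + 29*c(-7, 1) = -16 + 29*(-7 - 1*1) = -16 + 29*(-7 - 1) = -16 + 29*(-8) = -16 - 232 = -248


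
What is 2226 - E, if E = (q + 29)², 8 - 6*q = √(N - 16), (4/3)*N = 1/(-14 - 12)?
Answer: 543435/416 + 7*I*√43342/36 ≈ 1306.3 + 40.481*I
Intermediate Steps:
N = -3/104 (N = 3/(4*(-14 - 12)) = (¾)/(-26) = (¾)*(-1/26) = -3/104 ≈ -0.028846)
q = 4/3 - I*√43342/312 (q = 4/3 - √(-3/104 - 16)/6 = 4/3 - I*√43342/312 ≈ 1.3333 - 0.66727*I)
E = (91/3 - I*√43342/312)² (E = ((4/3 - I*√43342/312) + 29)² = (91/3 - I*√43342/312)² ≈ 919.67 - 40.481*I)
2226 - E = 2226 - (9464 - I*√43342)²/97344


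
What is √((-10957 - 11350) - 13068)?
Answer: 5*I*√1415 ≈ 188.08*I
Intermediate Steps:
√((-10957 - 11350) - 13068) = √(-22307 - 13068) = √(-35375) = 5*I*√1415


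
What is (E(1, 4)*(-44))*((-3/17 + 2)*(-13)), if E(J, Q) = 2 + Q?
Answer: 106392/17 ≈ 6258.4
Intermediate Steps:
(E(1, 4)*(-44))*((-3/17 + 2)*(-13)) = ((2 + 4)*(-44))*((-3/17 + 2)*(-13)) = (6*(-44))*((-3*1/17 + 2)*(-13)) = -264*(-3/17 + 2)*(-13) = -8184*(-13)/17 = -264*(-403/17) = 106392/17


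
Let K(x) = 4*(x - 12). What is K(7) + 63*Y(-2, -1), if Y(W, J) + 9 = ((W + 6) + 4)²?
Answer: 3445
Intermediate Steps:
Y(W, J) = -9 + (10 + W)² (Y(W, J) = -9 + ((W + 6) + 4)² = -9 + ((6 + W) + 4)² = -9 + (10 + W)²)
K(x) = -48 + 4*x (K(x) = 4*(-12 + x) = -48 + 4*x)
K(7) + 63*Y(-2, -1) = (-48 + 4*7) + 63*(-9 + (10 - 2)²) = (-48 + 28) + 63*(-9 + 8²) = -20 + 63*(-9 + 64) = -20 + 63*55 = -20 + 3465 = 3445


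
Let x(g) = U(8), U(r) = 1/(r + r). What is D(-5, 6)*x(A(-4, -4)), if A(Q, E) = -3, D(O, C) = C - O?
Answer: 11/16 ≈ 0.68750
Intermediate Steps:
U(r) = 1/(2*r)
x(g) = 1/16 (x(g) = (½)/8 = (½)*(⅛) = 1/16)
D(-5, 6)*x(A(-4, -4)) = (6 - 1*(-5))*(1/16) = (6 + 5)*(1/16) = 11*(1/16) = 11/16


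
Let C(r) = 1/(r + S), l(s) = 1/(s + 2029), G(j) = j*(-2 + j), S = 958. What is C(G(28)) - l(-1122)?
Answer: -779/1529202 ≈ -0.00050942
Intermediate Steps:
l(s) = 1/(2029 + s)
C(r) = 1/(958 + r) (C(r) = 1/(r + 958) = 1/(958 + r))
C(G(28)) - l(-1122) = 1/(958 + 28*(-2 + 28)) - 1/(2029 - 1122) = 1/(958 + 28*26) - 1/907 = 1/(958 + 728) - 1*1/907 = 1/1686 - 1/907 = -779/1529202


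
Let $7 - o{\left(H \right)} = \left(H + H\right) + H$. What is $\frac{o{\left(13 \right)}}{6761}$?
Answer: $- \frac{32}{6761} \approx -0.004733$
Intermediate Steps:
$o{\left(H \right)} = 7 - 3 H$ ($o{\left(H \right)} = 7 - \left(\left(H + H\right) + H\right) = 7 - \left(2 H + H\right) = 7 - 3 H$)
$\frac{o{\left(13 \right)}}{6761} = \frac{7 - 39}{6761} = \left(7 - 39\right) \frac{1}{6761} = \left(-32\right) \frac{1}{6761} = - \frac{32}{6761}$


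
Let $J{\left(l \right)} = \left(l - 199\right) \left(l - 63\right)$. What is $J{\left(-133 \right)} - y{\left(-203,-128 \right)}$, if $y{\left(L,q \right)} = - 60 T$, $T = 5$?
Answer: $65372$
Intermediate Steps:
$y{\left(L,q \right)} = -300$ ($y{\left(L,q \right)} = \left(-60\right) 5 = -300$)
$J{\left(l \right)} = \left(-199 + l\right) \left(-63 + l\right)$
$J{\left(-133 \right)} - y{\left(-203,-128 \right)} = \left(12537 + \left(-133\right)^{2} - -34846\right) - -300 = \left(12537 + 17689 + 34846\right) + 300 = 65072 + 300 = 65372$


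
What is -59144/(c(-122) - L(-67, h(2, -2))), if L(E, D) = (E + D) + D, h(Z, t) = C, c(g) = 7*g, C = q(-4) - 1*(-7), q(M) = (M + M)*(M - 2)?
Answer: 59144/897 ≈ 65.935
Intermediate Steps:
q(M) = 2*M*(-2 + M) (q(M) = (2*M)*(-2 + M) = 2*M*(-2 + M))
C = 55 (C = 2*(-4)*(-2 - 4) - 1*(-7) = 2*(-4)*(-6) + 7 = 48 + 7 = 55)
h(Z, t) = 55
L(E, D) = E + 2*D (L(E, D) = (D + E) + D = E + 2*D)
-59144/(c(-122) - L(-67, h(2, -2))) = -59144/(7*(-122) - (-67 + 2*55)) = -59144/(-854 - (-67 + 110)) = -59144/(-854 - 1*43) = -59144/(-854 - 43) = -59144/(-897) = -59144*(-1/897) = 59144/897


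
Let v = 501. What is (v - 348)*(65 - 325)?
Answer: -39780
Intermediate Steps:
(v - 348)*(65 - 325) = (501 - 348)*(65 - 325) = 153*(-260) = -39780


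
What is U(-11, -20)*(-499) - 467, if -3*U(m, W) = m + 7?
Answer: -3397/3 ≈ -1132.3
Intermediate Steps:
U(m, W) = -7/3 - m/3 (U(m, W) = -(m + 7)/3 = -(7 + m)/3 = -7/3 - m/3)
U(-11, -20)*(-499) - 467 = (-7/3 - 1/3*(-11))*(-499) - 467 = (-7/3 + 11/3)*(-499) - 467 = (4/3)*(-499) - 467 = -1996/3 - 467 = -3397/3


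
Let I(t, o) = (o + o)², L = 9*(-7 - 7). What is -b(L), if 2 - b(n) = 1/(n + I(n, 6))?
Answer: -35/18 ≈ -1.9444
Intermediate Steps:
L = -126 (L = 9*(-14) = -126)
I(t, o) = 4*o² (I(t, o) = (2*o)² = 4*o²)
b(n) = 2 - 1/(144 + n) (b(n) = 2 - 1/(n + 4*6²) = 2 - 1/(n + 4*36) = 2 - 1/(n + 144) = 2 - 1/(144 + n))
-b(L) = -(287 + 2*(-126))/(144 - 126) = -(287 - 252)/18 = -35/18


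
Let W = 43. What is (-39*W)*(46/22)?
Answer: -38571/11 ≈ -3506.5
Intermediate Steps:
(-39*W)*(46/22) = (-39*43)*(46/22) = -77142/22 = -1677*23/11 = -38571/11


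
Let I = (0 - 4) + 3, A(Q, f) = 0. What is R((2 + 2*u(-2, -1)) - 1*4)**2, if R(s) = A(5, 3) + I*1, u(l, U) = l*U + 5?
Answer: 1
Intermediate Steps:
u(l, U) = 5 + U*l (u(l, U) = U*l + 5 = 5 + U*l)
I = -1 (I = -4 + 3 = -1)
R(s) = -1 (R(s) = 0 - 1*1 = 0 - 1 = -1)
R((2 + 2*u(-2, -1)) - 1*4)**2 = (-1)**2 = 1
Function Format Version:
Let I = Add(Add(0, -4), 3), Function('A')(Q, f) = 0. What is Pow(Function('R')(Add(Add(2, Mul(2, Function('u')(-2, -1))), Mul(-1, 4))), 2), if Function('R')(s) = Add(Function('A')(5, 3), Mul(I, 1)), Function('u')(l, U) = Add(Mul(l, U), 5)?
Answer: 1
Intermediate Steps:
Function('u')(l, U) = Add(5, Mul(U, l)) (Function('u')(l, U) = Add(Mul(U, l), 5) = Add(5, Mul(U, l)))
I = -1 (I = Add(-4, 3) = -1)
Function('R')(s) = -1 (Function('R')(s) = Add(0, Mul(-1, 1)) = Add(0, -1) = -1)
Pow(Function('R')(Add(Add(2, Mul(2, Function('u')(-2, -1))), Mul(-1, 4))), 2) = Pow(-1, 2) = 1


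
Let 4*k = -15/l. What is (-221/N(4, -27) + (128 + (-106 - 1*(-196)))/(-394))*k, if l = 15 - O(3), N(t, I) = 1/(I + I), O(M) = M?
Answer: -11754445/3152 ≈ -3729.2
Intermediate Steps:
N(t, I) = 1/(2*I)
l = 12 (l = 15 - 1*3 = 15 - 3 = 12)
k = -5/16 (k = (-15/12)/4 = (-15*1/12)/4 = (¼)*(-5/4) = -5/16 ≈ -0.31250)
(-221/N(4, -27) + (128 + (-106 - 1*(-196)))/(-394))*k = (-221/((½)/(-27)) + (128 + (-106 - 1*(-196)))/(-394))*(-5/16) = (-221/((½)*(-1/27)) + (128 + (-106 + 196))*(-1/394))*(-5/16) = (-221/(-1/54) + (128 + 90)*(-1/394))*(-5/16) = (-221*(-54) + 218*(-1/394))*(-5/16) = (11934 - 109/197)*(-5/16) = (2350889/197)*(-5/16) = -11754445/3152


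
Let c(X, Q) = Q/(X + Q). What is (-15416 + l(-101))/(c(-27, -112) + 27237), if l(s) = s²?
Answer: -20711/108173 ≈ -0.19146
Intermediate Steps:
c(X, Q) = Q/(Q + X)
(-15416 + l(-101))/(c(-27, -112) + 27237) = (-15416 + (-101)²)/(-112/(-112 - 27) + 27237) = (-15416 + 10201)/(-112/(-139) + 27237) = -5215/(-112*(-1/139) + 27237) = -5215/(112/139 + 27237) = -5215/3786055/139 = -5215*139/3786055 = -20711/108173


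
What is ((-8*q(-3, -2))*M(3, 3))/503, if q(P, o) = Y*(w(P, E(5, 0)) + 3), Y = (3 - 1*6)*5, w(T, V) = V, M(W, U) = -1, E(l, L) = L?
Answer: -360/503 ≈ -0.71571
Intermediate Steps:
Y = -15 (Y = (3 - 6)*5 = -3*5 = -15)
q(P, o) = -45 (q(P, o) = -15*(0 + 3) = -15*3 = -45)
((-8*q(-3, -2))*M(3, 3))/503 = (-8*(-45)*(-1))/503 = (360*(-1))*(1/503) = -360*1/503 = -360/503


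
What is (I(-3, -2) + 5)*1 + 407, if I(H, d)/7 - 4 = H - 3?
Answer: 398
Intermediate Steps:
I(H, d) = 7 + 7*H (I(H, d) = 28 + 7*(H - 3) = 28 + 7*(-3 + H) = 28 + (-21 + 7*H) = 7 + 7*H)
(I(-3, -2) + 5)*1 + 407 = ((7 + 7*(-3)) + 5)*1 + 407 = ((7 - 21) + 5)*1 + 407 = (-14 + 5)*1 + 407 = -9*1 + 407 = -9 + 407 = 398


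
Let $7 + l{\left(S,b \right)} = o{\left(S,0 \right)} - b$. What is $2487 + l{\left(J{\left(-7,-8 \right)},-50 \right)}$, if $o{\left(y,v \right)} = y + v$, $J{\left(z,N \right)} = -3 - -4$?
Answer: $2531$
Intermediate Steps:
$J{\left(z,N \right)} = 1$ ($J{\left(z,N \right)} = -3 + 4 = 1$)
$o{\left(y,v \right)} = v + y$
$l{\left(S,b \right)} = -7 + S - b$ ($l{\left(S,b \right)} = -7 + \left(\left(0 + S\right) - b\right) = -7 + \left(S - b\right) = -7 + S - b$)
$2487 + l{\left(J{\left(-7,-8 \right)},-50 \right)} = 2487 - -44 = 2487 + \left(-7 + 1 + 50\right) = 2487 + 44 = 2531$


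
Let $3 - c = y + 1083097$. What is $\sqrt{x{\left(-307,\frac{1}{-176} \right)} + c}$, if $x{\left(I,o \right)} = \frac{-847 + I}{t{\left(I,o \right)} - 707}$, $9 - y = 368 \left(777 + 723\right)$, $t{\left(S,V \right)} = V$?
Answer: $\frac{i \sqrt{8223345995682335}}{124433} \approx 728.77 i$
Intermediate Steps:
$y = -551991$ ($y = 9 - 368 \left(777 + 723\right) = 9 - 368 \cdot 1500 = 9 - 552000 = -551991$)
$c = -531103$ ($c = 3 - \left(-551991 + 1083097\right) = 3 - 531106 = -531103$)
$x{\left(I,o \right)} = \frac{-847 + I}{-707 + o}$ ($x{\left(I,o \right)} = \frac{-847 + I}{o - 707} = \frac{-847 + I}{-707 + o}$)
$\sqrt{x{\left(-307,\frac{1}{-176} \right)} + c} = \sqrt{\frac{-847 - 307}{-707 + \frac{1}{-176}} - 531103} = \sqrt{\frac{1}{-707 - \frac{1}{176}} \left(-1154\right) - 531103} = \sqrt{\frac{1}{- \frac{124433}{176}} \left(-1154\right) - 531103} = \sqrt{\left(- \frac{176}{124433}\right) \left(-1154\right) - 531103} = \sqrt{\frac{203104}{124433} - 531103} = \sqrt{- \frac{66086536495}{124433}} = \frac{i \sqrt{8223345995682335}}{124433}$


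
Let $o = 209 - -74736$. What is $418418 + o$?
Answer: $493363$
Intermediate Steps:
$o = 74945$ ($o = 209 + 74736 = 74945$)
$418418 + o = 418418 + 74945 = 493363$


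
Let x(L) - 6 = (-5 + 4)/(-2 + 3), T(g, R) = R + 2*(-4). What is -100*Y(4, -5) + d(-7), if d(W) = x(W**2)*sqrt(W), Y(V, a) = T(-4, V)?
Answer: 400 + 5*I*sqrt(7) ≈ 400.0 + 13.229*I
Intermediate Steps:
T(g, R) = -8 + R (T(g, R) = R - 8 = -8 + R)
Y(V, a) = -8 + V
x(L) = 5 (x(L) = 6 + (-5 + 4)/(-2 + 3) = 6 - 1/1 = 6 - 1*1 = 6 - 1 = 5)
d(W) = 5*sqrt(W)
-100*Y(4, -5) + d(-7) = -100*(-8 + 4) + 5*sqrt(-7) = -100*(-4) + 5*(I*sqrt(7)) = 400 + 5*I*sqrt(7)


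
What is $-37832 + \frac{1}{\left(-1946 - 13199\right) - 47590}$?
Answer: $- \frac{2373390521}{62735} \approx -37832.0$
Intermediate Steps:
$-37832 + \frac{1}{\left(-1946 - 13199\right) - 47590} = -37832 + \frac{1}{-15145 - 47590} = -37832 + \frac{1}{-62735} = -37832 - \frac{1}{62735} = - \frac{2373390521}{62735}$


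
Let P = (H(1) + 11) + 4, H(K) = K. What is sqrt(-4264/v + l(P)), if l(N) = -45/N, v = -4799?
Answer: I*sqrt(708961069)/19196 ≈ 1.3871*I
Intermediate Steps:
P = 16 (P = (1 + 11) + 4 = 12 + 4 = 16)
sqrt(-4264/v + l(P)) = sqrt(-4264/(-4799) - 45/16) = sqrt(-4264*(-1/4799) - 45*1/16) = sqrt(4264/4799 - 45/16) = sqrt(-147731/76784) = I*sqrt(708961069)/19196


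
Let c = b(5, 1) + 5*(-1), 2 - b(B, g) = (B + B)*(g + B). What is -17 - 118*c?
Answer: 7417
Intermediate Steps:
b(B, g) = 2 - 2*B*(B + g) (b(B, g) = 2 - (B + B)*(g + B) = 2 - 2*B*(B + g))
c = -63 (c = (2 - 2*5**2 - 2*5*1) + 5*(-1) = (2 - 2*25 - 10) - 5 = (2 - 50 - 10) - 5 = -58 - 5 = -63)
-17 - 118*c = -17 - 118*(-63) = -17 + 7434 = 7417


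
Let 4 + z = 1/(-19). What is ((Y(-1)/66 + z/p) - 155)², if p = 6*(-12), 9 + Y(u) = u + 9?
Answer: 5437389176041/226442304 ≈ 24012.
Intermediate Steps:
Y(u) = u (Y(u) = -9 + (u + 9) = -9 + (9 + u) = u)
z = -77/19 (z = -4 + 1/(-19) = -4 - 1/19 = -77/19 ≈ -4.0526)
p = -72
((Y(-1)/66 + z/p) - 155)² = ((-1/66 - 77/19/(-72)) - 155)² = ((-1*1/66 - 77/19*(-1/72)) - 155)² = ((-1/66 + 77/1368) - 155)² = (619/15048 - 155)² = (-2331821/15048)² = 5437389176041/226442304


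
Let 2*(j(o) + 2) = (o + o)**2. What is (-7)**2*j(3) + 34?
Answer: 818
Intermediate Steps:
j(o) = -2 + 2*o**2 (j(o) = -2 + (o + o)**2/2 = -2 + (2*o)**2/2 = -2 + (4*o**2)/2 = -2 + 2*o**2)
(-7)**2*j(3) + 34 = (-7)**2*(-2 + 2*3**2) + 34 = 49*(-2 + 2*9) + 34 = 49*(-2 + 18) + 34 = 49*16 + 34 = 784 + 34 = 818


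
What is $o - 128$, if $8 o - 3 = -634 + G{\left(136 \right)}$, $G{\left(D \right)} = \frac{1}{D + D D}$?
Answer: $- \frac{30835959}{149056} \approx -206.88$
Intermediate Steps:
$G{\left(D \right)} = \frac{1}{D + D^{2}}$
$o = - \frac{11756791}{149056}$ ($o = \frac{3}{8} + \frac{-634 + \frac{1}{136 \left(1 + 136\right)}}{8} = \frac{3}{8} + \frac{-634 + \frac{1}{136 \cdot 137}}{8} = \frac{3}{8} + \frac{-634 + \frac{1}{136} \cdot \frac{1}{137}}{8} = \frac{3}{8} + \frac{-634 + \frac{1}{18632}}{8} = \frac{3}{8} + \frac{1}{8} \left(- \frac{11812687}{18632}\right) = \frac{3}{8} - \frac{11812687}{149056} = - \frac{11756791}{149056} \approx -78.875$)
$o - 128 = - \frac{11756791}{149056} - 128 = - \frac{30835959}{149056}$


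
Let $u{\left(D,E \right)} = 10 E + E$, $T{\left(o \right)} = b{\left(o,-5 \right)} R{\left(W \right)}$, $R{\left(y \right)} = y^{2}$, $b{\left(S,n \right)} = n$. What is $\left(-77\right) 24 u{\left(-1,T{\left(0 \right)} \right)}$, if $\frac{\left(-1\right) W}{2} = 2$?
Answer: $1626240$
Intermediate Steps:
$W = -4$ ($W = \left(-2\right) 2 = -4$)
$T{\left(o \right)} = -80$ ($T{\left(o \right)} = - 5 \left(-4\right)^{2} = \left(-5\right) 16 = -80$)
$u{\left(D,E \right)} = 11 E$
$\left(-77\right) 24 u{\left(-1,T{\left(0 \right)} \right)} = \left(-77\right) 24 \cdot 11 \left(-80\right) = \left(-1848\right) \left(-880\right) = 1626240$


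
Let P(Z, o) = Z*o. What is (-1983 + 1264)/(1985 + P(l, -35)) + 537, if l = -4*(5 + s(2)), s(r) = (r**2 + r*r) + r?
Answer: 2192926/4085 ≈ 536.82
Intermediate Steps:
s(r) = r + 2*r**2 (s(r) = (r**2 + r**2) + r = 2*r**2 + r = r + 2*r**2)
l = -60 (l = -4*(5 + 2*(1 + 2*2)) = -4*(5 + 2*(1 + 4)) = -4*(5 + 2*5) = -4*(5 + 10) = -4*15 = -60)
(-1983 + 1264)/(1985 + P(l, -35)) + 537 = (-1983 + 1264)/(1985 - 60*(-35)) + 537 = -719/(1985 + 2100) + 537 = -719/4085 + 537 = 2192926/4085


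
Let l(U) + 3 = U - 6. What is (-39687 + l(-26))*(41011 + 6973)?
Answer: -1906020448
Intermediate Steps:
l(U) = -9 + U (l(U) = -3 + (U - 6) = -3 + (-6 + U) = -9 + U)
(-39687 + l(-26))*(41011 + 6973) = (-39687 + (-9 - 26))*(41011 + 6973) = (-39687 - 35)*47984 = -39722*47984 = -1906020448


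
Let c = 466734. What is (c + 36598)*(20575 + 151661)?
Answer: 86691890352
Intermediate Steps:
(c + 36598)*(20575 + 151661) = (466734 + 36598)*(20575 + 151661) = 503332*172236 = 86691890352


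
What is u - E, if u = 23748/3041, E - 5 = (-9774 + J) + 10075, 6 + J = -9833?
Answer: 29013601/3041 ≈ 9540.8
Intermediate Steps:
J = -9839 (J = -6 - 9833 = -9839)
E = -9533 (E = 5 + ((-9774 - 9839) + 10075) = 5 + (-19613 + 10075) = 5 - 9538 = -9533)
u = 23748/3041 (u = 23748*(1/3041) = 23748/3041 ≈ 7.8093)
u - E = 23748/3041 - 1*(-9533) = 23748/3041 + 9533 = 29013601/3041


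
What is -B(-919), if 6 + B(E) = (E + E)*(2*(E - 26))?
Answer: -3473814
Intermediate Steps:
B(E) = -6 + 2*E*(-52 + 2*E) (B(E) = -6 + (E + E)*(2*(E - 26)) = -6 + (2*E)*(2*(-26 + E)) = -6 + (2*E)*(-52 + 2*E) = -6 + 2*E*(-52 + 2*E))
-B(-919) = -(-6 - 104*(-919) + 4*(-919)²) = -(-6 + 95576 + 4*844561) = -(-6 + 95576 + 3378244) = -1*3473814 = -3473814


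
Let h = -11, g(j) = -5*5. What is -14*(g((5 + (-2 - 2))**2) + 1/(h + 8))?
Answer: 1064/3 ≈ 354.67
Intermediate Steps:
g(j) = -25
-14*(g((5 + (-2 - 2))**2) + 1/(h + 8)) = -14*(-25 + 1/(-11 + 8)) = -14*(-25 + 1/(-3)) = -14*(-25 - 1/3) = -14*(-76/3) = 1064/3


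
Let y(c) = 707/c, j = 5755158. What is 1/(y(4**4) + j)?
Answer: 256/1473321155 ≈ 1.7376e-7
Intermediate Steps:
1/(y(4**4) + j) = 1/(707/(4**4) + 5755158) = 1/(707/256 + 5755158) = 1/(1473321155/256) = 256/1473321155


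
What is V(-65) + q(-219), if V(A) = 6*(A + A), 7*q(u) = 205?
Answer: -5255/7 ≈ -750.71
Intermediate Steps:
q(u) = 205/7 (q(u) = (1/7)*205 = 205/7)
V(A) = 12*A (V(A) = 6*(2*A) = 12*A)
V(-65) + q(-219) = 12*(-65) + 205/7 = -780 + 205/7 = -5255/7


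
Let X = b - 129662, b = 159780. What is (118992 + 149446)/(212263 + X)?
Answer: 268438/242381 ≈ 1.1075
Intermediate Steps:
X = 30118 (X = 159780 - 129662 = 30118)
(118992 + 149446)/(212263 + X) = (118992 + 149446)/(212263 + 30118) = 268438/242381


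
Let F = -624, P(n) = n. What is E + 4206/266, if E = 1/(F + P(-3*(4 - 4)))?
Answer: 1312139/82992 ≈ 15.810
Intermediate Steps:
E = -1/624 (E = 1/(-624 - 3*(4 - 4)) = 1/(-624 - 3*0) = 1/(-624 + 0) = 1/(-624) = -1/624 ≈ -0.0016026)
E + 4206/266 = -1/624 + 4206/266 = -1/624 + 4206*(1/266) = -1/624 + 2103/133 = 1312139/82992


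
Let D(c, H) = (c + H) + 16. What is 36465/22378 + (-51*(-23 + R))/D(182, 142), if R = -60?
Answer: 3150711/223780 ≈ 14.079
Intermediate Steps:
D(c, H) = 16 + H + c (D(c, H) = (H + c) + 16 = 16 + H + c)
36465/22378 + (-51*(-23 + R))/D(182, 142) = 36465/22378 + (-51*(-23 - 60))/(16 + 142 + 182) = 36465*(1/22378) - 51*(-83)/340 = 36465/22378 + 4233*(1/340) = 36465/22378 + 249/20 = 3150711/223780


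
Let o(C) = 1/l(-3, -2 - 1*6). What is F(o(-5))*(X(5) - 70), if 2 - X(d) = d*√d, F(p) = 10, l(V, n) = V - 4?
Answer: -680 - 50*√5 ≈ -791.80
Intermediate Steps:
l(V, n) = -4 + V
o(C) = -⅐ (o(C) = 1/(-4 - 3) = 1/(-7) = -⅐)
X(d) = 2 - d^(3/2) (X(d) = 2 - d*√d = 2 - d^(3/2))
F(o(-5))*(X(5) - 70) = 10*((2 - 5^(3/2)) - 70) = 10*((2 - 5*√5) - 70) = 10*(-68 - 5*√5) = -680 - 50*√5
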